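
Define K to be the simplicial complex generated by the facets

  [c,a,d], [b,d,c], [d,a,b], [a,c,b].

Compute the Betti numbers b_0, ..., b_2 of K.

Take the total order a < b < c < d on the vertex set. Then K (dimension 2) consists of the simplices:

  0-simplices (4): a, b, c, d
  1-simplices (6): ab, ac, ad, bc, bd, cd
  2-simplices (4): abc, abd, acd, bcd

so the chain groups are C_0 ≅ Z^4, C_1 ≅ Z^6, C_2 ≅ Z^4.

∂_1: C_1 → C_0 sends each edge [p,q] (with p < q) to q − p.
The 4×6 boundary matrix has rank 3 and Smith normal form diag(1,1,1).

Boundary ∂_2: C_2 → C_1 maps a triangle to the signed sum of its edges. For instance
  ∂abc = bc − ac + ab,
  ∂bcd = cd − bd + bc.
As a 6×4 matrix over Z this has rank 3, with invariant factors (1,1,1).

From H_k ≅ ker(∂_k) / im(∂_{k+1}) we obtain:

  H_0: rank C_0 − rank ∂_1 = 4 − 3 = 1, and the invariant factors of ∂_1 are all 1, so H_0 = Z.
  H_1: rank ker ∂_1 − rank ∂_2 = (6 − 3) − 3 = 0, and the invariant factors of ∂_2 are all 1, so H_1 = 0.
  H_2: rank ker ∂_2 − rank ∂_3 = (4 − 3) − 0 = 1, and there is no ∂_3, so H_2 = Z.

As a check, the Euler characteristic is 4 − 6 + 4 = 2, which agrees with 1 − 0 + 1 = 2.
(K is a triangulation of the 2-sphere S^2.)

Hence the Betti numbers are b_0 = 1, b_1 = 0, b_2 = 1.

b_0 = 1, b_1 = 0, b_2 = 1.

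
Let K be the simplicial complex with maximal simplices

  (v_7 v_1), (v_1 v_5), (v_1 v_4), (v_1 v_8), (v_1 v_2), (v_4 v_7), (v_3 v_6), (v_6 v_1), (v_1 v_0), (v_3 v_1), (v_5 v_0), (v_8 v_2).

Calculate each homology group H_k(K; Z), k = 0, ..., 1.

H_0 = Z,  H_1 = Z^4.

Fix the vertex order v_0 < v_1 < v_2 < v_3 < v_4 < v_5 < v_6 < v_7 < v_8 and write every simplex with vertices in increasing order. Then dim K = 1 and the simplices of K are:

  0-simplices (9): [v_0], [v_1], [v_2], [v_3], [v_4], [v_5], [v_6], [v_7], [v_8]
  1-simplices (12): [v_0,v_1], [v_0,v_5], [v_1,v_2], [v_1,v_3], [v_1,v_4], [v_1,v_5], [v_1,v_6], [v_1,v_7], [v_1,v_8], [v_2,v_8], [v_3,v_6], [v_4,v_7]

giving chain groups C_0 ≅ Z^9, C_1 ≅ Z^12.

∂_1: C_1 → C_0 sends each edge [p,q] (with p < q) to q − p. For instance
  ∂[v_1,v_6] = [v_6] − [v_1].
The 9×12 boundary matrix has rank 8 and Smith normal form diag(1,1,1,1,1,1,1,1).

From H_k ≅ ker(∂_k) / im(∂_{k+1}) we obtain:

  H_0: rank C_0 − rank ∂_1 = 9 − 8 = 1, and the invariant factors of ∂_1 are all 1, so H_0 = Z.
  H_1: rank ker ∂_1 − rank ∂_2 = (12 − 8) − 0 = 4, and there is no ∂_2, so H_1 = Z^4.

(K is a triangulation of a wedge of 4 circles.)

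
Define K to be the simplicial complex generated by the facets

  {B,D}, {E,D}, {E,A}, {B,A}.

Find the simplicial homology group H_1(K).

H_1 ≅ Z.

Fix the vertex order A < B < D < E and write every simplex with vertices in increasing order. Then dim K = 1 and the simplices of K are:

  0-simplices (4): A, B, D, E
  1-simplices (4): AB, AE, BD, DE

Hence C_0 ≅ Z^4, C_1 ≅ Z^4.

Boundary ∂_1: C_1 → C_0 sends each edge [p,q] (with p < q) to q − p.
This gives a 4×4 integer matrix of rank 3; reducing to Smith normal form yields diagonal entries (1,1,1).

Reading off H_k = ker ∂_k / im ∂_{k+1}:

  H_1: rank ker ∂_1 − rank ∂_2 = (4 − 3) − 0 = 1, and there is no ∂_2, so H_1 ≅ Z.

(K is a triangulation of the circle S^1.)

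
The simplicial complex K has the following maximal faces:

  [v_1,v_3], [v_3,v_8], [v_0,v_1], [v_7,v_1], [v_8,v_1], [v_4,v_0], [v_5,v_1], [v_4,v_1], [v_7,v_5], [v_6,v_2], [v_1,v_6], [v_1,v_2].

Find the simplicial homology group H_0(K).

K has 9 vertices, 12 edges.
rank ∂_0 = 0, rank ∂_1 = 8 ⇒ b_0 = 9 − 0 − 8 = 1; all invariant factors of ∂_1 are 1 so no torsion. So H_0 ≅ Z.

H_0 ≅ Z.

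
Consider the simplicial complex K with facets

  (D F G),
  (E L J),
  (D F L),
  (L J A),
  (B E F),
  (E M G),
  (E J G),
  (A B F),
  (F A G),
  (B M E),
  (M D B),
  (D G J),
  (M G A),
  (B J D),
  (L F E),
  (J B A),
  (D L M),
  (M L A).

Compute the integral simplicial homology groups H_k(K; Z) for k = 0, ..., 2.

H_0 = Z,  H_1 = Z^2,  H_2 = Z.

Order the vertices as A < B < D < E < F < G < J < L < M. Listing each simplex with vertices in this order, K has dimension 2 with simplices:

  0-simplices (9): A, B, D, E, F, G, J, L, M
  1-simplices (27): AB, AF, AG, AJ, AL, AM, BD, BE, BF, BJ, BM, DF, DG, DJ, DL, DM, EF, EG, EJ, EL, EM, FG, FL, GJ, GM, JL, LM
  2-simplices (18): ABF, ABJ, AFG, AGM, AJL, ALM, BDJ, BDM, BEF, BEM, DFG, DFL, DGJ, DLM, EFL, EGJ, EGM, EJL

so the chain groups are C_0 ≅ Z^9, C_1 ≅ Z^27, C_2 ≅ Z^18.

The boundary map ∂_1: C_1 → C_0 is given by ∂[p,q] = [q] − [p]. For instance
  ∂BF = F − B.
The 9×27 boundary matrix has rank 8 and Smith normal form diag(1,1,1,1,1,1,1,1).

Boundary ∂_2: C_2 → C_1 acts by ∂[p,q,r] = [q,r] − [p,r] + [p,q]. For instance
  ∂BEM = EM − BM + BE,
  ∂EJL = JL − EL + EJ.
The resulting 27×18 matrix has rank 17, and its Smith normal form has invariant factors (1,1,1,1,1,1,1,1,1,1,1,1,1,1,1,1,1).

From H_k ≅ ker(∂_k) / im(∂_{k+1}) we obtain:

  H_0: rank C_0 − rank ∂_1 = 9 − 8 = 1, and the invariant factors of ∂_1 are all 1, so H_0 ≅ Z.
  H_1: rank ker ∂_1 − rank ∂_2 = (27 − 8) − 17 = 2, and the invariant factors of ∂_2 are all 1, so H_1 ≅ Z^2.
  H_2: rank ker ∂_2 − rank ∂_3 = (18 − 17) − 0 = 1, and there is no ∂_3, so H_2 ≅ Z.

As a check, the Euler characteristic is 9 − 27 + 18 = 0, which agrees with 1 − 2 + 1 = 0.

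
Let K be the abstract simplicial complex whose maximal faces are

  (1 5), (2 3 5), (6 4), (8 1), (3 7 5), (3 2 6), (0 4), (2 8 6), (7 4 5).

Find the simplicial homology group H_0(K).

Fix the vertex order 0 < 1 < 2 < 3 < 4 < 5 < 6 < 7 < 8 and write every simplex with vertices in increasing order. Then dim K = 2 and the simplices of K are:

  0-simplices (9): [0], [1], [2], [3], [4], [5], [6], [7], [8]
  1-simplices (15): [0,4], [1,5], [1,8], [2,3], [2,5], [2,6], [2,8], [3,5], [3,6], [3,7], [4,5], [4,6], [4,7], [5,7], [6,8]
  2-simplices (5): [2,3,5], [2,3,6], [2,6,8], [3,5,7], [4,5,7]

so the chain groups are C_0 ≅ Z^9, C_1 ≅ Z^15, C_2 ≅ Z^5.

Boundary ∂_1: C_1 → C_0 sends each edge [p,q] (with p < q) to q − p. For instance
  ∂[2,8] = [8] − [2].
The 9×15 boundary matrix has rank 8 and Smith normal form diag(1,1,1,1,1,1,1,1).

∂_2: C_2 → C_1 acts by ∂[p,q,r] = [q,r] − [p,r] + [p,q]. For instance
  ∂[2,6,8] = [6,8] − [2,8] + [2,6],
  ∂[3,5,7] = [5,7] − [3,7] + [3,5].
This gives a 15×5 integer matrix of rank 5; reducing to Smith normal form yields diagonal entries (1,1,1,1,1).

Reading off H_k = ker ∂_k / im ∂_{k+1}:

  H_0: rank C_0 − rank ∂_1 = 9 − 8 = 1, and the invariant factors of ∂_1 are all 1, so H_0 ≅ Z.

H_0 = Z.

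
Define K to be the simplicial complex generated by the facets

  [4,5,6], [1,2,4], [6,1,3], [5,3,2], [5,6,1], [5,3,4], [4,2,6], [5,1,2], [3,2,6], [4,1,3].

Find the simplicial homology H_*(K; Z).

Order the vertices as 1 < 2 < 3 < 4 < 5 < 6. Listing each simplex with vertices in this order, K has dimension 2 with simplices:

  0-simplices (6): [1], [2], [3], [4], [5], [6]
  1-simplices (15): [1,2], [1,3], [1,4], [1,5], [1,6], [2,3], [2,4], [2,5], [2,6], [3,4], [3,5], [3,6], [4,5], [4,6], [5,6]
  2-simplices (10): [1,2,4], [1,2,5], [1,3,4], [1,3,6], [1,5,6], [2,3,5], [2,3,6], [2,4,6], [3,4,5], [4,5,6]

Hence C_0 ≅ Z^6, C_1 ≅ Z^15, C_2 ≅ Z^10.

The boundary map ∂_1: C_1 → C_0 maps an edge to its endpoints' difference, ∂[p,q] = q − p. For instance
  ∂[2,3] = [3] − [2].
This gives a 6×15 integer matrix of rank 5; reducing to Smith normal form yields diagonal entries (1,1,1,1,1).

∂_2: C_2 → C_1 maps a triangle to the signed sum of its edges. For instance
  ∂[1,3,4] = [3,4] − [1,4] + [1,3],
  ∂[2,4,6] = [4,6] − [2,6] + [2,4].
As a 15×10 matrix over Z this has rank 10, with invariant factors (1,1,1,1,1,1,1,1,1,2).

Now H_k = ker ∂_k / im ∂_{k+1}, so:

  H_0: rank C_0 − rank ∂_1 = 6 − 5 = 1, and the invariant factors of ∂_1 are all 1, so H_0 = Z.
  H_1: rank ker ∂_1 − rank ∂_2 = (15 − 5) − 10 = 0, and ∂_2 has invariant factor 2 > 1, so H_1 = Z/2.
  H_2: rank ker ∂_2 − rank ∂_3 = (10 − 10) − 0 = 0, and there is no ∂_3, so H_2 = 0.

(K is a triangulation of the real projective plane RP^2.)

H_0 = Z,  H_1 = Z/2,  H_2 = 0.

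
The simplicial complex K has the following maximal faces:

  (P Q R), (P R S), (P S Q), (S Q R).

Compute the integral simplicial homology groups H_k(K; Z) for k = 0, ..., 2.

H_0 = Z,  H_1 = 0,  H_2 = Z.

We work with the vertex ordering P < Q < R < S. The simplices of K, each written with vertices in increasing order, are:

  0-simplices (4): P, Q, R, S
  1-simplices (6): PQ, PR, PS, QR, QS, RS
  2-simplices (4): PQR, PQS, PRS, QRS

Hence C_0 ≅ Z^4, C_1 ≅ Z^6, C_2 ≅ Z^4.

∂_1: C_1 → C_0 maps an edge to its endpoints' difference, ∂[p,q] = q − p. For instance
  ∂QR = R − Q.
The resulting 4×6 matrix has rank 3, and its Smith normal form has invariant factors (1,1,1).

The boundary map ∂_2: C_2 → C_1 maps a triangle to the signed sum of its edges. For instance
  ∂PQS = QS − PS + PQ,
  ∂PRS = RS − PS + PR.
As a 6×4 matrix over Z this has rank 3, with invariant factors (1,1,1).

Computing H_k = (kernel of ∂_k) / (image of ∂_{k+1}):

  H_0: rank C_0 − rank ∂_1 = 4 − 3 = 1, and the invariant factors of ∂_1 are all 1, so H_0 ≅ Z.
  H_1: rank ker ∂_1 − rank ∂_2 = (6 − 3) − 3 = 0, and the invariant factors of ∂_2 are all 1, so H_1 ≅ 0.
  H_2: rank ker ∂_2 − rank ∂_3 = (4 − 3) − 0 = 1, and there is no ∂_3, so H_2 ≅ Z.

As a check, the Euler characteristic is 4 − 6 + 4 = 2, which agrees with 1 − 0 + 1 = 2.
(K is a triangulation of the 2-sphere S^2.)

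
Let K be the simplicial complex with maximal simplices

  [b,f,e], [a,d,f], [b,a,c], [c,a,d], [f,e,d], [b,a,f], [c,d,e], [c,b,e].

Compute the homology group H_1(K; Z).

Fix the vertex order a < b < c < d < e < f and write every simplex with vertices in increasing order. Then dim K = 2 and the simplices of K are:

  0-simplices (6): a, b, c, d, e, f
  1-simplices (12): ab, ac, ad, af, bc, be, bf, cd, ce, de, df, ef
  2-simplices (8): abc, abf, acd, adf, bce, bef, cde, def

so the chain groups are C_0 ≅ Z^6, C_1 ≅ Z^12, C_2 ≅ Z^8.

∂_1: C_1 → C_0 is given by ∂[p,q] = [q] − [p]. For instance
  ∂ac = c − a.
The resulting 6×12 matrix has rank 5, and its Smith normal form has invariant factors (1,1,1,1,1).

∂_2: C_2 → C_1 acts by ∂[p,q,r] = [q,r] − [p,r] + [p,q]. For instance
  ∂cde = de − ce + cd,
  ∂acd = cd − ad + ac.
This gives a 12×8 integer matrix of rank 7; reducing to Smith normal form yields diagonal entries (1,1,1,1,1,1,1).

Now H_k = ker ∂_k / im ∂_{k+1}, so:

  H_1: rank ker ∂_1 − rank ∂_2 = (12 − 5) − 7 = 0, and the invariant factors of ∂_2 are all 1, so H_1 ≅ 0.

(K is a triangulation of the 2-sphere S^2.)

H_1 ≅ 0.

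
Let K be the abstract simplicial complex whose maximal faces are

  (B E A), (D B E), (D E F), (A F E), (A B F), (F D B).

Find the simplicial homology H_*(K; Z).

H_0 ≅ Z,  H_1 = 0,  H_2 ≅ Z.

Take the total order A < B < D < E < F on the vertex set. Then K (dimension 2) consists of the simplices:

  0-simplices (5): A, B, D, E, F
  1-simplices (9): AB, AE, AF, BD, BE, BF, DE, DF, EF
  2-simplices (6): ABE, ABF, AEF, BDE, BDF, DEF

Hence C_0 ≅ Z^5, C_1 ≅ Z^9, C_2 ≅ Z^6.

Boundary ∂_1: C_1 → C_0 maps an edge to its endpoints' difference, ∂[p,q] = q − p.
As a 5×9 matrix over Z this has rank 4, with invariant factors (1,1,1,1).

The boundary map ∂_2: C_2 → C_1 acts by ∂[p,q,r] = [q,r] − [p,r] + [p,q]. For instance
  ∂ABF = BF − AF + AB,
  ∂DEF = EF − DF + DE.
The 9×6 boundary matrix has rank 5 and Smith normal form diag(1,1,1,1,1).

Computing H_k = (kernel of ∂_k) / (image of ∂_{k+1}):

  H_0: rank C_0 − rank ∂_1 = 5 − 4 = 1, and the invariant factors of ∂_1 are all 1, so H_0 = Z.
  H_1: rank ker ∂_1 − rank ∂_2 = (9 − 4) − 5 = 0, and the invariant factors of ∂_2 are all 1, so H_1 = 0.
  H_2: rank ker ∂_2 − rank ∂_3 = (6 − 5) − 0 = 1, and there is no ∂_3, so H_2 = Z.

(K is a triangulation of the 2-sphere S^2.)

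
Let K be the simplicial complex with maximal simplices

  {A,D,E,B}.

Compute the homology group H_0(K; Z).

H_0 ≅ Z.

Fix the vertex order A < B < D < E and write every simplex with vertices in increasing order. Then dim K = 3 and the simplices of K are:

  0-simplices (4): A, B, D, E
  1-simplices (6): AB, AD, AE, BD, BE, DE
  2-simplices (4): ABD, ABE, ADE, BDE
  3-simplices (1): ABDE

giving chain groups C_0 ≅ Z^4, C_1 ≅ Z^6, C_2 ≅ Z^4, C_3 ≅ Z^1.

Boundary ∂_1: C_1 → C_0 sends each edge [p,q] (with p < q) to q − p.
As a 4×6 matrix over Z this has rank 3, with invariant factors (1,1,1).

The boundary map ∂_2: C_2 → C_1 sends each 2-simplex [p,q,r] to [q,r] − [p,r] + [p,q]. For instance
  ∂BDE = DE − BE + BD,
  ∂ADE = DE − AE + AD.
The 6×4 boundary matrix has rank 3 and Smith normal form diag(1,1,1).

∂_3: C_3 → C_2 sends each 3-simplex σ to the alternating sum Σ_i (−1)^i (σ with its i-th vertex removed). For instance
  ∂ABDE = BDE − ADE + ABE − ABD.
The 4×1 boundary matrix has rank 1 and Smith normal form diag(1).

Computing H_k = (kernel of ∂_k) / (image of ∂_{k+1}):

  H_0: rank C_0 − rank ∂_1 = 4 − 3 = 1, and the invariant factors of ∂_1 are all 1, so H_0 = Z.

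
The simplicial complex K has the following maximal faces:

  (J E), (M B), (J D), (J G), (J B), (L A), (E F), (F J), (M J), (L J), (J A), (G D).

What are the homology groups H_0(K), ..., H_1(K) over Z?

We work with the vertex ordering A < B < D < E < F < G < J < L < M. The simplices of K, each written with vertices in increasing order, are:

  0-simplices (9): A, B, D, E, F, G, J, L, M
  1-simplices (12): AJ, AL, BJ, BM, DG, DJ, EF, EJ, FJ, GJ, JL, JM

giving chain groups C_0 ≅ Z^9, C_1 ≅ Z^12.

The boundary map ∂_1: C_1 → C_0 sends each edge [p,q] (with p < q) to q − p. For instance
  ∂BM = M − B.
The resulting 9×12 matrix has rank 8, and its Smith normal form has invariant factors (1,1,1,1,1,1,1,1).

From H_k ≅ ker(∂_k) / im(∂_{k+1}) we obtain:

  H_0: rank C_0 − rank ∂_1 = 9 − 8 = 1, and the invariant factors of ∂_1 are all 1, so H_0 = Z.
  H_1: rank ker ∂_1 − rank ∂_2 = (12 − 8) − 0 = 4, and there is no ∂_2, so H_1 = Z^4.

(K is a triangulation of a wedge of 4 circles.)

H_0 = Z,  H_1 = Z^4.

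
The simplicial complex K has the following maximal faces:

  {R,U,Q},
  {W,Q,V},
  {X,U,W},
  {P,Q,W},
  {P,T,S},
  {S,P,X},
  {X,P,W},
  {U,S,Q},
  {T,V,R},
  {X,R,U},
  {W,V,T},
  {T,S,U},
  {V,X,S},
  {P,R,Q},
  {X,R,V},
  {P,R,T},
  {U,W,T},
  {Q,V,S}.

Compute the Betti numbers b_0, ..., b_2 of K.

b_0 = 1, b_1 = 2, b_2 = 1.

Take the total order P < Q < R < S < T < U < V < W < X on the vertex set. Then K (dimension 2) consists of the simplices:

  0-simplices (9): P, Q, R, S, T, U, V, W, X
  1-simplices (27): PQ, PR, PS, PT, PW, PX, QR, QS, QU, QV, QW, RT, RU, RV, RX, ST, SU, SV, SX, TU, TV, TW, UW, UX, VW, VX, WX
  2-simplices (18): PQR, PQW, PRT, PST, PSX, PWX, QRU, QSU, QSV, QVW, RTV, RUX, RVX, STU, SVX, TUW, TVW, UWX

so the chain groups are C_0 ≅ Z^9, C_1 ≅ Z^27, C_2 ≅ Z^18.

Boundary ∂_1: C_1 → C_0 maps an edge to its endpoints' difference, ∂[p,q] = q − p.
This gives a 9×27 integer matrix of rank 8; reducing to Smith normal form yields diagonal entries (1,1,1,1,1,1,1,1).

The boundary map ∂_2: C_2 → C_1 sends each 2-simplex [p,q,r] to [q,r] − [p,r] + [p,q]. For instance
  ∂QSV = SV − QV + QS,
  ∂RTV = TV − RV + RT.
As a 27×18 matrix over Z this has rank 17, with invariant factors (1,1,1,1,1,1,1,1,1,1,1,1,1,1,1,1,1).

From H_k ≅ ker(∂_k) / im(∂_{k+1}) we obtain:

  H_0: rank C_0 − rank ∂_1 = 9 − 8 = 1, and the invariant factors of ∂_1 are all 1, so H_0 = Z.
  H_1: rank ker ∂_1 − rank ∂_2 = (27 − 8) − 17 = 2, and the invariant factors of ∂_2 are all 1, so H_1 = Z^2.
  H_2: rank ker ∂_2 − rank ∂_3 = (18 − 17) − 0 = 1, and there is no ∂_3, so H_2 = Z.

(K is a triangulation of the torus T^2.)

Hence the Betti numbers are b_0 = 1, b_1 = 2, b_2 = 1.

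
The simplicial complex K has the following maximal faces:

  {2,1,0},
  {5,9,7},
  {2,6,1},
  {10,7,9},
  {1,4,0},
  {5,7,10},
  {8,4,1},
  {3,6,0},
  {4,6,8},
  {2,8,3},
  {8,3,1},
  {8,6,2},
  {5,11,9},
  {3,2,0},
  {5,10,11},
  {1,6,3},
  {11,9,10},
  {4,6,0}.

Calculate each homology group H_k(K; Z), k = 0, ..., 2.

H_0 ≅ Z^2,  H_1 ≅ Z/2,  H_2 ≅ Z.

Take the total order 0 < 1 < 2 < 3 < 4 < 5 < 6 < 7 < 8 < 9 < 10 < 11 on the vertex set. Then K (dimension 2) consists of the simplices:

  0-simplices (12): [0], [1], [2], [3], [4], [5], [6], [7], [8], [9], [10], [11]
  1-simplices (27): (27 of them)
  2-simplices (18): (18 of them)

so the chain groups are C_0 ≅ Z^12, C_1 ≅ Z^27, C_2 ≅ Z^18.

The boundary map ∂_1: C_1 → C_0 sends each edge [p,q] (with p < q) to q − p. For instance
  ∂[0,4] = [4] − [0].
The 12×27 boundary matrix has rank 10 and Smith normal form diag(1,1,1,1,1,1,1,1,1,1).

Boundary ∂_2: C_2 → C_1 maps a triangle to the signed sum of its edges. For instance
  ∂[5,7,10] = [7,10] − [5,10] + [5,7],
  ∂[0,2,3] = [2,3] − [0,3] + [0,2].
As a 27×18 matrix over Z this has rank 17, with invariant factors (1,1,1,1,1,1,1,1,1,1,1,1,1,1,1,1,2).

Reading off H_k = ker ∂_k / im ∂_{k+1}:

  H_0: rank C_0 − rank ∂_1 = 12 − 10 = 2, and the invariant factors of ∂_1 are all 1, so H_0 ≅ Z^2.
  H_1: rank ker ∂_1 − rank ∂_2 = (27 − 10) − 17 = 0, and ∂_2 has invariant factor 2 > 1, so H_1 ≅ Z/2.
  H_2: rank ker ∂_2 − rank ∂_3 = (18 − 17) − 0 = 1, and there is no ∂_3, so H_2 ≅ Z.

As a check, the Euler characteristic is 12 − 27 + 18 = 3, which agrees with 2 − 0 + 1 = 3.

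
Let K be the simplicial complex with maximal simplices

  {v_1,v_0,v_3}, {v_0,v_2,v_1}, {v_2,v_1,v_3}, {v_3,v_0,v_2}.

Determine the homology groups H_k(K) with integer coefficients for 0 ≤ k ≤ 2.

H_0 ≅ Z,  H_1 = 0,  H_2 ≅ Z.

K has 4 vertices, 6 edges, 4 triangles.
rank ∂_0 = 0, rank ∂_1 = 3 ⇒ b_0 = 4 − 0 − 3 = 1; all invariant factors of ∂_1 are 1 so no torsion. So H_0 ≅ Z.
rank ∂_1 = 3, rank ∂_2 = 3 ⇒ b_1 = 6 − 3 − 3 = 0; all invariant factors of ∂_2 are 1 so no torsion. So H_1 ≅ 0.
rank ∂_2 = 3, rank ∂_3 = 0 ⇒ b_2 = 4 − 3 − 0 = 1. So H_2 ≅ Z.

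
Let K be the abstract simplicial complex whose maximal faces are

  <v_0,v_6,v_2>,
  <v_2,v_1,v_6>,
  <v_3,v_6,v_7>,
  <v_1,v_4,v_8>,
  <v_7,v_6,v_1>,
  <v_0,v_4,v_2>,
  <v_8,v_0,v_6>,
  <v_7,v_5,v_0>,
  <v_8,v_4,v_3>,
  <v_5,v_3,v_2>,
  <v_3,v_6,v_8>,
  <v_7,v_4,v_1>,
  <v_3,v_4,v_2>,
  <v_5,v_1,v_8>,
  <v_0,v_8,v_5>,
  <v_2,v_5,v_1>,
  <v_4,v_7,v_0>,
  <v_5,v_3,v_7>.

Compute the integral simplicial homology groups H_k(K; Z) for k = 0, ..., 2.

H_0 ≅ Z,  H_1 ≅ Z^2,  H_2 ≅ Z.

Order the vertices as v_0 < v_1 < v_2 < v_3 < v_4 < v_5 < v_6 < v_7 < v_8. Listing each simplex with vertices in this order, K has dimension 2 with simplices:

  0-simplices (9): [v_0], [v_1], [v_2], [v_3], [v_4], [v_5], [v_6], [v_7], [v_8]
  1-simplices (27): (27 of them)
  2-simplices (18): (18 of them)

Hence C_0 ≅ Z^9, C_1 ≅ Z^27, C_2 ≅ Z^18.

∂_1: C_1 → C_0 is given by ∂[p,q] = [q] − [p]. For instance
  ∂[v_1,v_2] = [v_2] − [v_1].
The 9×27 boundary matrix has rank 8 and Smith normal form diag(1,1,1,1,1,1,1,1).

Boundary ∂_2: C_2 → C_1 acts by ∂[p,q,r] = [q,r] − [p,r] + [p,q]. For instance
  ∂[v_0,v_5,v_8] = [v_5,v_8] − [v_0,v_8] + [v_0,v_5],
  ∂[v_3,v_6,v_8] = [v_6,v_8] − [v_3,v_8] + [v_3,v_6].
The 27×18 boundary matrix has rank 17 and Smith normal form diag(1,1,1,1,1,1,1,1,1,1,1,1,1,1,1,1,1).

Computing H_k = (kernel of ∂_k) / (image of ∂_{k+1}):

  H_0: rank C_0 − rank ∂_1 = 9 − 8 = 1, and the invariant factors of ∂_1 are all 1, so H_0 = Z.
  H_1: rank ker ∂_1 − rank ∂_2 = (27 − 8) − 17 = 2, and the invariant factors of ∂_2 are all 1, so H_1 = Z^2.
  H_2: rank ker ∂_2 − rank ∂_3 = (18 − 17) − 0 = 1, and there is no ∂_3, so H_2 = Z.

As a check, the Euler characteristic is 9 − 27 + 18 = 0, which agrees with 1 − 2 + 1 = 0.
(K is a triangulation of the torus T^2.)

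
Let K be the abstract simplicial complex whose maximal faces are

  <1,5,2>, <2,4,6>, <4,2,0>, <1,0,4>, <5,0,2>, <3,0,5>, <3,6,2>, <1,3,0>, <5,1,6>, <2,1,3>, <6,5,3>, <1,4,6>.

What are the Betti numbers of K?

b_0 = 1, b_1 = 0, b_2 = 0.

Take the total order 0 < 1 < 2 < 3 < 4 < 5 < 6 on the vertex set. Then K (dimension 2) consists of the simplices:

  0-simplices (7): [0], [1], [2], [3], [4], [5], [6]
  1-simplices (18): [0,1], [0,2], [0,3], [0,4], [0,5], [1,2], [1,3], [1,4], [1,5], [1,6], [2,3], [2,4], [2,5], [2,6], [3,5], [3,6], [4,6], [5,6]
  2-simplices (12): [0,1,3], [0,1,4], [0,2,4], [0,2,5], [0,3,5], [1,2,3], [1,2,5], [1,4,6], [1,5,6], [2,3,6], [2,4,6], [3,5,6]

Hence C_0 ≅ Z^7, C_1 ≅ Z^18, C_2 ≅ Z^12.

The boundary map ∂_1: C_1 → C_0 sends each edge [p,q] (with p < q) to q − p.
This gives a 7×18 integer matrix of rank 6; reducing to Smith normal form yields diagonal entries (1,1,1,1,1,1).

∂_2: C_2 → C_1 sends each 2-simplex [p,q,r] to [q,r] − [p,r] + [p,q]. For instance
  ∂[1,2,5] = [2,5] − [1,5] + [1,2],
  ∂[1,4,6] = [4,6] − [1,6] + [1,4].
As a 18×12 matrix over Z this has rank 12, with invariant factors (1,1,1,1,1,1,1,1,1,1,1,2).

Computing H_k = (kernel of ∂_k) / (image of ∂_{k+1}):

  H_0: rank C_0 − rank ∂_1 = 7 − 6 = 1, and the invariant factors of ∂_1 are all 1, so H_0 ≅ Z.
  H_1: rank ker ∂_1 − rank ∂_2 = (18 − 6) − 12 = 0, and ∂_2 has invariant factor 2 > 1, so H_1 ≅ Z/2.
  H_2: rank ker ∂_2 − rank ∂_3 = (12 − 12) − 0 = 0, and there is no ∂_3, so H_2 ≅ 0.

Hence the Betti numbers are b_0 = 1, b_1 = 0, b_2 = 0.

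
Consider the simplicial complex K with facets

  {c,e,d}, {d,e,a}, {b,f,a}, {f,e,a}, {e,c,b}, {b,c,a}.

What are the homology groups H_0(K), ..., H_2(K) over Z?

H_0 ≅ Z,  H_1 ≅ Z,  H_2 = 0.

Take the total order a < b < c < d < e < f on the vertex set. Then K (dimension 2) consists of the simplices:

  0-simplices (6): a, b, c, d, e, f
  1-simplices (12): ab, ac, ad, ae, af, bc, be, bf, cd, ce, de, ef
  2-simplices (6): abc, abf, ade, aef, bce, cde

Hence C_0 ≅ Z^6, C_1 ≅ Z^12, C_2 ≅ Z^6.

Boundary ∂_1: C_1 → C_0 is given by ∂[p,q] = [q] − [p].
The 6×12 boundary matrix has rank 5 and Smith normal form diag(1,1,1,1,1).

Boundary ∂_2: C_2 → C_1 sends each 2-simplex [p,q,r] to [q,r] − [p,r] + [p,q]. For instance
  ∂abc = bc − ac + ab,
  ∂bce = ce − be + bc.
The 12×6 boundary matrix has rank 6 and Smith normal form diag(1,1,1,1,1,1).

From H_k ≅ ker(∂_k) / im(∂_{k+1}) we obtain:

  H_0: rank C_0 − rank ∂_1 = 6 − 5 = 1, and the invariant factors of ∂_1 are all 1, so H_0 = Z.
  H_1: rank ker ∂_1 − rank ∂_2 = (12 − 5) − 6 = 1, and the invariant factors of ∂_2 are all 1, so H_1 = Z.
  H_2: rank ker ∂_2 − rank ∂_3 = (6 − 6) − 0 = 0, and there is no ∂_3, so H_2 = 0.

(K is a triangulation of the cylinder S^1 x I.)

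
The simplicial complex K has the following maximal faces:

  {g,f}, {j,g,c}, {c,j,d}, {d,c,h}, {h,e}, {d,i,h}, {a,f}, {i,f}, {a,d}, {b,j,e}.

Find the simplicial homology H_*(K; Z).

K has 10 vertices, 17 edges, 5 triangles.
rank ∂_0 = 0, rank ∂_1 = 9 ⇒ b_0 = 10 − 0 − 9 = 1; all invariant factors of ∂_1 are 1 so no torsion. So H_0 = Z.
rank ∂_1 = 9, rank ∂_2 = 5 ⇒ b_1 = 17 − 9 − 5 = 3; all invariant factors of ∂_2 are 1 so no torsion. So H_1 = Z^3.
rank ∂_2 = 5, rank ∂_3 = 0 ⇒ b_2 = 5 − 5 − 0 = 0. So H_2 = 0.

H_0 ≅ Z,  H_1 ≅ Z^3,  H_2 = 0.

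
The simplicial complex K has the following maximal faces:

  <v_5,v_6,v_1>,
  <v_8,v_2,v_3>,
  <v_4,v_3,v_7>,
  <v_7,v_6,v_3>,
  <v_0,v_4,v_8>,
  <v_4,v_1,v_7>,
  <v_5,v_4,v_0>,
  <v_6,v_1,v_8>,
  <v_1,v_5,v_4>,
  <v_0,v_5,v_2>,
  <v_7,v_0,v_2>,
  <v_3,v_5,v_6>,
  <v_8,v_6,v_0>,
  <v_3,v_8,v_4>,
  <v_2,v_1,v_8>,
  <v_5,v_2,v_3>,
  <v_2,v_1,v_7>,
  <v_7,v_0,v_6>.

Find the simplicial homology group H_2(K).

Take the total order v_0 < v_1 < v_2 < v_3 < v_4 < v_5 < v_6 < v_7 < v_8 on the vertex set. Then K (dimension 2) consists of the simplices:

  0-simplices (9): [v_0], [v_1], [v_2], [v_3], [v_4], [v_5], [v_6], [v_7], [v_8]
  1-simplices (27): (27 of them)
  2-simplices (18): (18 of them)

so the chain groups are C_0 ≅ Z^9, C_1 ≅ Z^27, C_2 ≅ Z^18.

∂_1: C_1 → C_0 sends each edge [p,q] (with p < q) to q − p.
The 9×27 boundary matrix has rank 8 and Smith normal form diag(1,1,1,1,1,1,1,1).

∂_2: C_2 → C_1 acts by ∂[p,q,r] = [q,r] − [p,r] + [p,q]. For instance
  ∂[v_0,v_2,v_5] = [v_2,v_5] − [v_0,v_5] + [v_0,v_2],
  ∂[v_3,v_5,v_6] = [v_5,v_6] − [v_3,v_6] + [v_3,v_5].
The 27×18 boundary matrix has rank 17 and Smith normal form diag(1,1,1,1,1,1,1,1,1,1,1,1,1,1,1,1,1).

Computing H_k = (kernel of ∂_k) / (image of ∂_{k+1}):

  H_2: rank ker ∂_2 − rank ∂_3 = (18 − 17) − 0 = 1, and there is no ∂_3, so H_2 ≅ Z.

H_2 ≅ Z.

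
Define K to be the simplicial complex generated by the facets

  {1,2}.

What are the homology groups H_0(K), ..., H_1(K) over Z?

Take the total order 1 < 2 on the vertex set. Then K (dimension 1) consists of the simplices:

  0-simplices (2): [1], [2]
  1-simplices (1): [1,2]

giving chain groups C_0 ≅ Z^2, C_1 ≅ Z^1.

The boundary map ∂_1: C_1 → C_0 sends each edge [p,q] (with p < q) to q − p.
The resulting 2×1 matrix has rank 1, and its Smith normal form has invariant factors (1).

Computing H_k = (kernel of ∂_k) / (image of ∂_{k+1}):

  H_0: rank C_0 − rank ∂_1 = 2 − 1 = 1, and the invariant factors of ∂_1 are all 1, so H_0 ≅ Z.
  H_1: rank ker ∂_1 − rank ∂_2 = (1 − 1) − 0 = 0, and there is no ∂_2, so H_1 ≅ 0.

(K is a triangulation of the 1-simplex.)

H_0 ≅ Z,  H_1 = 0.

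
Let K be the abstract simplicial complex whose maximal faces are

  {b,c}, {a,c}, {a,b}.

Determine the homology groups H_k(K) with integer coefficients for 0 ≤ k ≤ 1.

H_0 ≅ Z,  H_1 ≅ Z.

Order the vertices as a < b < c. Listing each simplex with vertices in this order, K has dimension 1 with simplices:

  0-simplices (3): a, b, c
  1-simplices (3): ab, ac, bc

Hence C_0 ≅ Z^3, C_1 ≅ Z^3.

∂_1: C_1 → C_0 is given by ∂[p,q] = [q] − [p]. For instance
  ∂bc = c − b.
The resulting 3×3 matrix has rank 2, and its Smith normal form has invariant factors (1,1).

Computing H_k = (kernel of ∂_k) / (image of ∂_{k+1}):

  H_0: rank C_0 − rank ∂_1 = 3 − 2 = 1, and the invariant factors of ∂_1 are all 1, so H_0 ≅ Z.
  H_1: rank ker ∂_1 − rank ∂_2 = (3 − 2) − 0 = 1, and there is no ∂_2, so H_1 ≅ Z.

As a check, the Euler characteristic is 3 − 3 = 0, which agrees with 1 − 1 = 0.
(K is a triangulation of the circle S^1.)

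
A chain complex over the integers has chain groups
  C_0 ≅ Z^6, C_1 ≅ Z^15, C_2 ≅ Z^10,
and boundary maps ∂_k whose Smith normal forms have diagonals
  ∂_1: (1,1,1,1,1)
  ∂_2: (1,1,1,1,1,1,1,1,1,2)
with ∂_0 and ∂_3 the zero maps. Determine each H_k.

H_0 ≅ Z,  H_1 ≅ Z/2,  H_2 = 0.

H_0: b_0 = 6 − 0 − 5 = 1; torsion from ∂_1 factors > 1: none. So H_0 ≅ Z.
H_1: b_1 = 15 − 5 − 10 = 0; torsion from ∂_2 factors > 1: [2]. So H_1 ≅ Z/2.
H_2: b_2 = 10 − 10 − 0 = 0; torsion from ∂_3 factors > 1: none. So H_2 ≅ 0.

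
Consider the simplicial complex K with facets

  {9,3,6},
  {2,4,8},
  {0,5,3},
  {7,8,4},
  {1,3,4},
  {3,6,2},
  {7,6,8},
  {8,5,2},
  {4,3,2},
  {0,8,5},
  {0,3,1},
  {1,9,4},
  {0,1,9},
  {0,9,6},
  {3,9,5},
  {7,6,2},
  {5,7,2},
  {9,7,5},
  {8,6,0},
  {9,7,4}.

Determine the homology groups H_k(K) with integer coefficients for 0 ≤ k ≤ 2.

We work with the vertex ordering 0 < 1 < 2 < 3 < 4 < 5 < 6 < 7 < 8 < 9. The simplices of K, each written with vertices in increasing order, are:

  0-simplices (10): [0], [1], [2], [3], [4], [5], [6], [7], [8], [9]
  1-simplices (30): (30 of them)
  2-simplices (20): (20 of them)

Hence C_0 ≅ Z^10, C_1 ≅ Z^30, C_2 ≅ Z^20.

∂_1: C_1 → C_0 sends each edge [p,q] (with p < q) to q − p. For instance
  ∂[0,1] = [1] − [0].
This gives a 10×30 integer matrix of rank 9; reducing to Smith normal form yields diagonal entries (1,1,1,1,1,1,1,1,1).

Boundary ∂_2: C_2 → C_1 sends each 2-simplex [p,q,r] to [q,r] − [p,r] + [p,q]. For instance
  ∂[2,5,8] = [5,8] − [2,8] + [2,5],
  ∂[1,3,4] = [3,4] − [1,4] + [1,3].
This gives a 30×20 integer matrix of rank 20; reducing to Smith normal form yields diagonal entries (1,1,1,1,1,1,1,1,1,1,1,1,1,1,1,1,1,1,1,2).

Reading off H_k = ker ∂_k / im ∂_{k+1}:

  H_0: rank C_0 − rank ∂_1 = 10 − 9 = 1, and the invariant factors of ∂_1 are all 1, so H_0 ≅ Z.
  H_1: rank ker ∂_1 − rank ∂_2 = (30 − 9) − 20 = 1, and ∂_2 has invariant factor 2 > 1, so H_1 ≅ Z ⊕ Z/2.
  H_2: rank ker ∂_2 − rank ∂_3 = (20 − 20) − 0 = 0, and there is no ∂_3, so H_2 ≅ 0.

As a check, the Euler characteristic is 10 − 30 + 20 = 0, which agrees with 1 − 1 + 0 = 0.
(K is a triangulation of the Klein bottle.)

H_0 ≅ Z,  H_1 ≅ Z ⊕ Z/2,  H_2 = 0.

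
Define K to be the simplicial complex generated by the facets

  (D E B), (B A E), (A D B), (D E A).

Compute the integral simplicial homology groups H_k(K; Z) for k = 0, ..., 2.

H_0 ≅ Z,  H_1 = 0,  H_2 ≅ Z.

K has 4 vertices, 6 edges, 4 triangles.
rank ∂_0 = 0, rank ∂_1 = 3 ⇒ b_0 = 4 − 0 − 3 = 1; all invariant factors of ∂_1 are 1 so no torsion. So H_0 ≅ Z.
rank ∂_1 = 3, rank ∂_2 = 3 ⇒ b_1 = 6 − 3 − 3 = 0; all invariant factors of ∂_2 are 1 so no torsion. So H_1 ≅ 0.
rank ∂_2 = 3, rank ∂_3 = 0 ⇒ b_2 = 4 − 3 − 0 = 1. So H_2 ≅ Z.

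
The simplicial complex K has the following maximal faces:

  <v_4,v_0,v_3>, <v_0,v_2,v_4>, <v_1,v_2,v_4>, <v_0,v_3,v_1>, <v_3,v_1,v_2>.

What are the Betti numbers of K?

b_0 = 1, b_1 = 1, b_2 = 0.

K has 5 vertices, 10 edges, 5 triangles.
rank ∂_0 = 0, rank ∂_1 = 4 ⇒ b_0 = 5 − 0 − 4 = 1; all invariant factors of ∂_1 are 1 so no torsion. So H_0 = Z.
rank ∂_1 = 4, rank ∂_2 = 5 ⇒ b_1 = 10 − 4 − 5 = 1; all invariant factors of ∂_2 are 1 so no torsion. So H_1 = Z.
rank ∂_2 = 5, rank ∂_3 = 0 ⇒ b_2 = 5 − 5 − 0 = 0. So H_2 = 0.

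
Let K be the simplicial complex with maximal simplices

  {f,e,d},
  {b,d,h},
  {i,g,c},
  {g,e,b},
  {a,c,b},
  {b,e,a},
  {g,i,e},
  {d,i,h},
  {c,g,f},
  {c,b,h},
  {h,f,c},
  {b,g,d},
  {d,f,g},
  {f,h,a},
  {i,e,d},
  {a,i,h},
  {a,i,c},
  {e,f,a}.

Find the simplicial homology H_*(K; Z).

Fix the vertex order a < b < c < d < e < f < g < h < i and write every simplex with vertices in increasing order. Then dim K = 2 and the simplices of K are:

  0-simplices (9): a, b, c, d, e, f, g, h, i
  1-simplices (27): ab, ac, ae, af, ah, ai, bc, bd, be, bg, bh, cf, cg, ch, ci, de, df, dg, dh, di, ef, eg, ei, fg, fh, gi, hi
  2-simplices (18): abc, abe, aci, aef, afh, ahi, bch, bdg, bdh, beg, cfg, cfh, cgi, def, dei, dfg, dhi, egi

so the chain groups are C_0 ≅ Z^9, C_1 ≅ Z^27, C_2 ≅ Z^18.

∂_1: C_1 → C_0 is given by ∂[p,q] = [q] − [p]. For instance
  ∂bc = c − b.
The resulting 9×27 matrix has rank 8, and its Smith normal form has invariant factors (1,1,1,1,1,1,1,1).

Boundary ∂_2: C_2 → C_1 maps a triangle to the signed sum of its edges. For instance
  ∂egi = gi − ei + eg,
  ∂dfg = fg − dg + df.
The resulting 27×18 matrix has rank 18, and its Smith normal form has invariant factors (1,1,1,1,1,1,1,1,1,1,1,1,1,1,1,1,1,2).

From H_k ≅ ker(∂_k) / im(∂_{k+1}) we obtain:

  H_0: rank C_0 − rank ∂_1 = 9 − 8 = 1, and the invariant factors of ∂_1 are all 1, so H_0 ≅ Z.
  H_1: rank ker ∂_1 − rank ∂_2 = (27 − 8) − 18 = 1, and ∂_2 has invariant factor 2 > 1, so H_1 ≅ Z ⊕ Z/2Z.
  H_2: rank ker ∂_2 − rank ∂_3 = (18 − 18) − 0 = 0, and there is no ∂_3, so H_2 ≅ 0.

H_0 ≅ Z,  H_1 ≅ Z ⊕ Z/2Z,  H_2 = 0.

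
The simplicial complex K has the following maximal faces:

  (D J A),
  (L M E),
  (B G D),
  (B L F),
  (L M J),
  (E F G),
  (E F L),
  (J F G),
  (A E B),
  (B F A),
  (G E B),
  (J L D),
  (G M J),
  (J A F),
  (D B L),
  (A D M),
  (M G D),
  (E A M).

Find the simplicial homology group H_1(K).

H_1 = Z × Z/2.

K has 9 vertices, 27 edges, 18 triangles.
rank ∂_1 = 8, rank ∂_2 = 18 ⇒ b_1 = 27 − 8 − 18 = 1; ∂_2 has invariant factor(s) [2] giving torsion. So H_1 = Z × Z/2.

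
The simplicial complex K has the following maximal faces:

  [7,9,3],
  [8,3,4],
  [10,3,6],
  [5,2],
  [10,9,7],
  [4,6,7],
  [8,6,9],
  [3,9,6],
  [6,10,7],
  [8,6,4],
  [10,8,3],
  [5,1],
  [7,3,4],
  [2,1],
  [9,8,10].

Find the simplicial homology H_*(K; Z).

K has 10 vertices, 21 edges, 12 triangles.
rank ∂_0 = 0, rank ∂_1 = 8 ⇒ b_0 = 10 − 0 − 8 = 2; all invariant factors of ∂_1 are 1 so no torsion. So H_0 = Z^2.
rank ∂_1 = 8, rank ∂_2 = 12 ⇒ b_1 = 21 − 8 − 12 = 1; ∂_2 has invariant factor(s) [2] giving torsion. So H_1 = Z ⊕ Z/2.
rank ∂_2 = 12, rank ∂_3 = 0 ⇒ b_2 = 12 − 12 − 0 = 0. So H_2 = 0.

H_0 ≅ Z^2,  H_1 ≅ Z ⊕ Z/2,  H_2 = 0.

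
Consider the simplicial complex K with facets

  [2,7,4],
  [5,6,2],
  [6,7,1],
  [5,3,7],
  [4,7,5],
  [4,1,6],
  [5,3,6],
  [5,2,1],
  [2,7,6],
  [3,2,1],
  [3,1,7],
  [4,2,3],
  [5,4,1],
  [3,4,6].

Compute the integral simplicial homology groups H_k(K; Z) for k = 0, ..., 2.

We work with the vertex ordering 1 < 2 < 3 < 4 < 5 < 6 < 7. The simplices of K, each written with vertices in increasing order, are:

  0-simplices (7): [1], [2], [3], [4], [5], [6], [7]
  1-simplices (21): [1,2], [1,3], [1,4], [1,5], [1,6], [1,7], [2,3], [2,4], [2,5], [2,6], [2,7], [3,4], [3,5], [3,6], [3,7], [4,5], [4,6], [4,7], [5,6], [5,7], [6,7]
  2-simplices (14): [1,2,3], [1,2,5], [1,3,7], [1,4,5], [1,4,6], [1,6,7], [2,3,4], [2,4,7], [2,5,6], [2,6,7], [3,4,6], [3,5,6], [3,5,7], [4,5,7]

Hence C_0 ≅ Z^7, C_1 ≅ Z^21, C_2 ≅ Z^14.

The boundary map ∂_1: C_1 → C_0 is given by ∂[p,q] = [q] − [p]. For instance
  ∂[1,5] = [5] − [1].
This gives a 7×21 integer matrix of rank 6; reducing to Smith normal form yields diagonal entries (1,1,1,1,1,1).

The boundary map ∂_2: C_2 → C_1 maps a triangle to the signed sum of its edges. For instance
  ∂[2,4,7] = [4,7] − [2,7] + [2,4],
  ∂[1,2,3] = [2,3] − [1,3] + [1,2].
The 21×14 boundary matrix has rank 13 and Smith normal form diag(1,1,1,1,1,1,1,1,1,1,1,1,1).

Reading off H_k = ker ∂_k / im ∂_{k+1}:

  H_0: rank C_0 − rank ∂_1 = 7 − 6 = 1, and the invariant factors of ∂_1 are all 1, so H_0 = Z.
  H_1: rank ker ∂_1 − rank ∂_2 = (21 − 6) − 13 = 2, and the invariant factors of ∂_2 are all 1, so H_1 = Z^2.
  H_2: rank ker ∂_2 − rank ∂_3 = (14 − 13) − 0 = 1, and there is no ∂_3, so H_2 = Z.

H_0 = Z,  H_1 = Z^2,  H_2 = Z.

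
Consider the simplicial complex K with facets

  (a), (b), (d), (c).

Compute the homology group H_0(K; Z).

We work with the vertex ordering a < b < c < d. The simplices of K, each written with vertices in increasing order, are:

  0-simplices (4): a, b, c, d

so the chain groups are C_0 ≅ Z^4.

Computing H_k = (kernel of ∂_k) / (image of ∂_{k+1}):

  H_0: rank C_0 − rank ∂_1 = 4 − 0 = 4, and there is no ∂_1, so H_0 ≅ Z^4.

(K is a triangulation of a set of 4 points.)

H_0 = Z^4.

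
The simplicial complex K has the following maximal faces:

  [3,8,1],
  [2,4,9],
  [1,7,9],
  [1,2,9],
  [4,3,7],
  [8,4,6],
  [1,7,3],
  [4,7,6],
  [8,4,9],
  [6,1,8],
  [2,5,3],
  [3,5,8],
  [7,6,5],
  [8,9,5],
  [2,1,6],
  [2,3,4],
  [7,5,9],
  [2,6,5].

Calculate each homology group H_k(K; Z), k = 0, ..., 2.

Take the total order 1 < 2 < 3 < 4 < 5 < 6 < 7 < 8 < 9 on the vertex set. Then K (dimension 2) consists of the simplices:

  0-simplices (9): [1], [2], [3], [4], [5], [6], [7], [8], [9]
  1-simplices (27): (27 of them)
  2-simplices (18): [1,2,6], [1,2,9], [1,3,7], [1,3,8], [1,6,8], [1,7,9], [2,3,4], [2,3,5], [2,4,9], [2,5,6], [3,4,7], [3,5,8], [4,6,7], [4,6,8], [4,8,9], [5,6,7], [5,7,9], [5,8,9]

Hence C_0 ≅ Z^9, C_1 ≅ Z^27, C_2 ≅ Z^18.

∂_1: C_1 → C_0 maps an edge to its endpoints' difference, ∂[p,q] = q − p. For instance
  ∂[1,7] = [7] − [1].
The 9×27 boundary matrix has rank 8 and Smith normal form diag(1,1,1,1,1,1,1,1).

∂_2: C_2 → C_1 sends each 2-simplex [p,q,r] to [q,r] − [p,r] + [p,q]. For instance
  ∂[5,7,9] = [7,9] − [5,9] + [5,7],
  ∂[4,8,9] = [8,9] − [4,9] + [4,8].
The resulting 27×18 matrix has rank 17, and its Smith normal form has invariant factors (1,1,1,1,1,1,1,1,1,1,1,1,1,1,1,1,1).

Now H_k = ker ∂_k / im ∂_{k+1}, so:

  H_0: rank C_0 − rank ∂_1 = 9 − 8 = 1, and the invariant factors of ∂_1 are all 1, so H_0 = Z.
  H_1: rank ker ∂_1 − rank ∂_2 = (27 − 8) − 17 = 2, and the invariant factors of ∂_2 are all 1, so H_1 = Z^2.
  H_2: rank ker ∂_2 − rank ∂_3 = (18 − 17) − 0 = 1, and there is no ∂_3, so H_2 = Z.

As a check, the Euler characteristic is 9 − 27 + 18 = 0, which agrees with 1 − 2 + 1 = 0.

H_0 = Z,  H_1 = Z^2,  H_2 = Z.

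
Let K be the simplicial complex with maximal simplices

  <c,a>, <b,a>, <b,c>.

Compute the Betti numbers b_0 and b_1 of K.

b_0 = 1, b_1 = 1.

Take the total order a < b < c on the vertex set. Then K (dimension 1) consists of the simplices:

  0-simplices (3): a, b, c
  1-simplices (3): ab, ac, bc

Hence C_0 ≅ Z^3, C_1 ≅ Z^3.

∂_1: C_1 → C_0 sends each edge [p,q] (with p < q) to q − p. For instance
  ∂bc = c − b.
The resulting 3×3 matrix has rank 2, and its Smith normal form has invariant factors (1,1).

Now H_k = ker ∂_k / im ∂_{k+1}, so:

  H_0: rank C_0 − rank ∂_1 = 3 − 2 = 1, and the invariant factors of ∂_1 are all 1, so H_0 = Z.
  H_1: rank ker ∂_1 − rank ∂_2 = (3 − 2) − 0 = 1, and there is no ∂_2, so H_1 = Z.

Hence the Betti numbers are b_0 = 1, b_1 = 1.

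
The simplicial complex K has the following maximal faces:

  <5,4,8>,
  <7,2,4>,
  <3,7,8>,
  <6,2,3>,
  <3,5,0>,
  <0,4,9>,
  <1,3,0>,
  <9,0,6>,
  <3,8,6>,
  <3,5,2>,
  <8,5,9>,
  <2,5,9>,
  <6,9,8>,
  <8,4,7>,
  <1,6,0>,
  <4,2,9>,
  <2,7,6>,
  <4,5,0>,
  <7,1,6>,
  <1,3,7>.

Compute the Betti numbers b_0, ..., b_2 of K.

b_0 = 1, b_1 = 1, b_2 = 0.

We work with the vertex ordering 0 < 1 < 2 < 3 < 4 < 5 < 6 < 7 < 8 < 9. The simplices of K, each written with vertices in increasing order, are:

  0-simplices (10): [0], [1], [2], [3], [4], [5], [6], [7], [8], [9]
  1-simplices (30): (30 of them)
  2-simplices (20): (20 of them)

Hence C_0 ≅ Z^10, C_1 ≅ Z^30, C_2 ≅ Z^20.

The boundary map ∂_1: C_1 → C_0 maps an edge to its endpoints' difference, ∂[p,q] = q − p. For instance
  ∂[1,7] = [7] − [1].
The resulting 10×30 matrix has rank 9, and its Smith normal form has invariant factors (1,1,1,1,1,1,1,1,1).

Boundary ∂_2: C_2 → C_1 acts by ∂[p,q,r] = [q,r] − [p,r] + [p,q]. For instance
  ∂[0,4,9] = [4,9] − [0,9] + [0,4],
  ∂[3,7,8] = [7,8] − [3,8] + [3,7].
This gives a 30×20 integer matrix of rank 20; reducing to Smith normal form yields diagonal entries (1,1,1,1,1,1,1,1,1,1,1,1,1,1,1,1,1,1,1,2).

Reading off H_k = ker ∂_k / im ∂_{k+1}:

  H_0: rank C_0 − rank ∂_1 = 10 − 9 = 1, and the invariant factors of ∂_1 are all 1, so H_0 = Z.
  H_1: rank ker ∂_1 − rank ∂_2 = (30 − 9) − 20 = 1, and ∂_2 has invariant factor 2 > 1, so H_1 = Z ⊕ Z_2.
  H_2: rank ker ∂_2 − rank ∂_3 = (20 − 20) − 0 = 0, and there is no ∂_3, so H_2 = 0.

Hence the Betti numbers are b_0 = 1, b_1 = 1, b_2 = 0.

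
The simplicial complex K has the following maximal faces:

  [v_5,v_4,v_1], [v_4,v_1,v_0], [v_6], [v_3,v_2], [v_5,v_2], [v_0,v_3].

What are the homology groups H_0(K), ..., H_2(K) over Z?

H_0 = Z^2,  H_1 = Z,  H_2 = 0.

Order the vertices as v_0 < v_1 < v_2 < v_3 < v_4 < v_5 < v_6. Listing each simplex with vertices in this order, K has dimension 2 with simplices:

  0-simplices (7): [v_0], [v_1], [v_2], [v_3], [v_4], [v_5], [v_6]
  1-simplices (8): [v_0,v_1], [v_0,v_3], [v_0,v_4], [v_1,v_4], [v_1,v_5], [v_2,v_3], [v_2,v_5], [v_4,v_5]
  2-simplices (2): [v_0,v_1,v_4], [v_1,v_4,v_5]

giving chain groups C_0 ≅ Z^7, C_1 ≅ Z^8, C_2 ≅ Z^2.

The boundary map ∂_1: C_1 → C_0 maps an edge to its endpoints' difference, ∂[p,q] = q − p.
As a 7×8 matrix over Z this has rank 5, with invariant factors (1,1,1,1,1).

∂_2: C_2 → C_1 sends each 2-simplex [p,q,r] to [q,r] − [p,r] + [p,q]. For instance
  ∂[v_0,v_1,v_4] = [v_1,v_4] − [v_0,v_4] + [v_0,v_1],
  ∂[v_1,v_4,v_5] = [v_4,v_5] − [v_1,v_5] + [v_1,v_4].
This gives a 8×2 integer matrix of rank 2; reducing to Smith normal form yields diagonal entries (1,1).

Reading off H_k = ker ∂_k / im ∂_{k+1}:

  H_0: rank C_0 − rank ∂_1 = 7 − 5 = 2, and the invariant factors of ∂_1 are all 1, so H_0 ≅ Z^2.
  H_1: rank ker ∂_1 − rank ∂_2 = (8 − 5) − 2 = 1, and the invariant factors of ∂_2 are all 1, so H_1 ≅ Z.
  H_2: rank ker ∂_2 − rank ∂_3 = (2 − 2) − 0 = 0, and there is no ∂_3, so H_2 ≅ 0.

As a check, the Euler characteristic is 7 − 8 + 2 = 1, which agrees with 2 − 1 + 0 = 1.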